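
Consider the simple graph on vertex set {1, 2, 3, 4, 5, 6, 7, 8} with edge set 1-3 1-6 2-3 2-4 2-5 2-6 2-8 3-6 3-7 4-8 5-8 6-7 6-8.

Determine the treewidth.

2

A width-2 tree decomposition is:
Bags: B1 = {2, 4, 8}  B2 = {2, 6, 8}  B3 = {2, 5, 8}  B4 = {2, 3, 6}  B5 = {3, 6, 7}  B6 = {1, 3, 6}
Tree: B1–B2, B1–B3, B2–B4, B4–B5, B5–B6
Every bag has size at most 3, so the width is 3 − 1 = 2 and tw(G) ≤ 2. On the other hand G contains the 3-clique {1, 3, 6}. A clique must lie in a single bag of any decomposition, so no decomposition can have width below 2. Therefore the treewidth is 2.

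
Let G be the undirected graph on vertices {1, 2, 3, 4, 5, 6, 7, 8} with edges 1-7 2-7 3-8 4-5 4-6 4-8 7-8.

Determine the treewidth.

A width-1 tree decomposition is:
Bags: B1 = {4, 8}  B2 = {3, 8}  B3 = {4, 6}  B4 = {7, 8}  B5 = {1, 7}  B6 = {4, 5}  B7 = {2, 7}
Tree: B1–B2, B1–B3, B2–B4, B4–B5, B3–B6, B4–B7
Each bag holds 2 vertices, so the decomposition has width 1, which upper-bounds the treewidth. Since G has at least one edge (e.g. 4–8), it is not an edgeless graph, so tw(G) ≥ 1. The upper and lower bounds meet at 1, so that is the treewidth.

1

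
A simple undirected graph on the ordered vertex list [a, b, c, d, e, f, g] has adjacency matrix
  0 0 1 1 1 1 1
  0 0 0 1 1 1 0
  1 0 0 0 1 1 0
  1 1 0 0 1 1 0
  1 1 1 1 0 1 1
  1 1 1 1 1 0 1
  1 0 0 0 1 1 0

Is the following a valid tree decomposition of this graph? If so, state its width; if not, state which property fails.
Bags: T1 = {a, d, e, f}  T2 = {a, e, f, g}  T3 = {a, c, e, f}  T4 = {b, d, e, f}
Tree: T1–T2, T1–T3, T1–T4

Checking the three conditions: (i) the bags cover all of {a, b, c, d, e, f, g}; (ii) for each edge, some bag contains both endpoints; (iii) the bags containing any fixed vertex form a subtree. All hold, so the decomposition is valid with width 4 − 1 = 3.

Yes; width 3.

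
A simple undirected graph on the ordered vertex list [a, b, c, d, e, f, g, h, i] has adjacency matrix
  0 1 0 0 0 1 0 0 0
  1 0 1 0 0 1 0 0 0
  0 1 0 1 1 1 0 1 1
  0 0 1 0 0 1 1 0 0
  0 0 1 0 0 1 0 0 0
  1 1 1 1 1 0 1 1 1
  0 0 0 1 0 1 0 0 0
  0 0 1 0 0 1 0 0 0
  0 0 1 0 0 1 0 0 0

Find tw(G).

2

A width-2 tree decomposition is:
Bags: B1 = {c, d, f}  B2 = {d, f, g}  B3 = {c, e, f}  B4 = {b, c, f}  B5 = {c, f, h}  B6 = {a, b, f}  B7 = {c, f, i}
Tree: B1–B2, B1–B3, B1–B4, B4–B5, B4–B6, B3–B7
Each bag holds 3 vertices, so the decomposition has width 2, which upper-bounds the treewidth. Conversely, {d, f, g} is a clique of size 3, and the vertices of any clique must share a bag in every tree decomposition; so some bag has ≥ 3 vertices and tw(G) ≥ 2. Hence tw(G) = 2 exactly.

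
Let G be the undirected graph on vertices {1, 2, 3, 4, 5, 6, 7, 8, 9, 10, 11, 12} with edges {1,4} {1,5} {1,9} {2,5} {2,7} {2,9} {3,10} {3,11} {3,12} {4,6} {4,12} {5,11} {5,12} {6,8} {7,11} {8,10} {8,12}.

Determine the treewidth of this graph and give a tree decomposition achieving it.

The largest bag has 4 vertices, giving width 3; this decomposition certifies tw(G) ≤ 3. For the lower bound: the 4 vertex sets {2,7,9}, {1}, {5}, {3,4,11,12} are disjoint, each induces a connected subgraph, and every pair is joined by at least one edge of G. Contracting each set to a single vertex therefore yields K_{4} as a minor, and since treewidth is minor-monotone, tw(G) ≥ tw(K_{4}) = 3. Hence tw(G) = 3 exactly.

Treewidth 3.
One such decomposition:
Bags: B1 = {1, 2, 7, 9}  B2 = {1, 2, 5, 7}  B3 = {1, 5, 7, 11}  B4 = {1, 4, 5, 11}  B5 = {4, 5, 11, 12}  B6 = {3, 4, 11, 12}  B7 = {3, 4, 6, 12}  B8 = {3, 6, 8, 12}  B9 = {3, 6, 8, 10}
Tree: B1–B2, B2–B3, B3–B4, B4–B5, B5–B6, B6–B7, B7–B8, B8–B9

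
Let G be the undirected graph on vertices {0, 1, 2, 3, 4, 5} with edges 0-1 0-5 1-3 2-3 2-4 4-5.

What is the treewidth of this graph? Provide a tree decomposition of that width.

Treewidth 2.
Bags: B1 = {2, 3, 4}  B2 = {3, 4, 5}  B3 = {0, 3, 5}  B4 = {0, 1, 3}
Tree: B1–B2, B2–B3, B3–B4

The largest bag has 3 vertices, giving width 2; this decomposition certifies tw(G) ≤ 2. For the lower bound, G contains the cycle 3–2–4–5–0–1–3, so G is not a forest; only forests have treewidth ≤ 1, hence tw(G) ≥ 2. The upper and lower bounds meet at 2, so that is the treewidth.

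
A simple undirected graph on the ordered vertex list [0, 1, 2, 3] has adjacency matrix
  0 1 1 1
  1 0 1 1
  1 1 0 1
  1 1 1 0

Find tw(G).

A width-3 tree decomposition is:
Bags: B1 = {0, 1, 2, 3}
Tree: (single bag)
With just one bag of size 4, the width is 4 − 1 = 3, so tw(G) ≤ 3. On the other hand G contains the 4-clique {0, 1, 2, 3}. A clique must lie in a single bag of any decomposition, so no decomposition can have width below 3. Combining the bounds, tw(G) = 3.

3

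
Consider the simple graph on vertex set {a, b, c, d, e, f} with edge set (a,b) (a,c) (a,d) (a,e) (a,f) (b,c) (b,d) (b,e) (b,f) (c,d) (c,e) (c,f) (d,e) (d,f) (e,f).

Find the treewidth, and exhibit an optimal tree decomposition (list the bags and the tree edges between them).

A single bag containing all 6 vertices is trivially a valid decomposition of width 5. Conversely, {a, b, c, d, e, f} is a clique of size 6, and the vertices of any clique must share a bag in every tree decomposition; so some bag has ≥ 6 vertices and tw(G) ≥ 5. Therefore the treewidth is 5.

Treewidth 5.
One such decomposition:
Bags: B1 = {a, b, c, d, e, f}
Tree: (single bag)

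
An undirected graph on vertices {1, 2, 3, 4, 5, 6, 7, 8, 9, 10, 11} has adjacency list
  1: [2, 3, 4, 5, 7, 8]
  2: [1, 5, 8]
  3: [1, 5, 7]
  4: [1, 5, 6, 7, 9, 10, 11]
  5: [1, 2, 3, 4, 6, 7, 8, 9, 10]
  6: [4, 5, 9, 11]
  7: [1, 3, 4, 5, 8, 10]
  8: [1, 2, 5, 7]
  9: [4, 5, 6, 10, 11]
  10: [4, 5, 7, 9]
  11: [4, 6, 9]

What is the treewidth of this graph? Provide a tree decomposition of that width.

Each bag holds 4 vertices, so the decomposition has width 3, which upper-bounds the treewidth. On the other hand G contains the 4-clique {4, 6, 9, 11}. A clique must lie in a single bag of any decomposition, so no decomposition can have width below 3. Hence tw(G) = 3 exactly.

Treewidth 3.
One optimal decomposition is:
Bags: B1 = {4, 5, 7, 10}  B2 = {1, 4, 5, 7}  B3 = {1, 5, 7, 8}  B4 = {4, 5, 9, 10}  B5 = {4, 5, 6, 9}  B6 = {4, 6, 9, 11}  B7 = {1, 2, 5, 8}  B8 = {1, 3, 5, 7}
Tree: B1–B2, B2–B3, B1–B4, B4–B5, B5–B6, B3–B7, B2–B8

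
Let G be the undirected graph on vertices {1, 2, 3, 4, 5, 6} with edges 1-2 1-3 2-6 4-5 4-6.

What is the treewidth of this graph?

A width-1 tree decomposition is:
Bags: B1 = {1, 3}  B2 = {1, 2}  B3 = {2, 6}  B4 = {4, 6}  B5 = {4, 5}
Tree: B1–B2, B2–B3, B3–B4, B4–B5
Each bag holds 2 vertices, so the decomposition has width 1, which upper-bounds the treewidth. Since G has at least one edge (e.g. 3–1), it is not an edgeless graph, so tw(G) ≥ 1. Hence tw(G) = 1 exactly.

1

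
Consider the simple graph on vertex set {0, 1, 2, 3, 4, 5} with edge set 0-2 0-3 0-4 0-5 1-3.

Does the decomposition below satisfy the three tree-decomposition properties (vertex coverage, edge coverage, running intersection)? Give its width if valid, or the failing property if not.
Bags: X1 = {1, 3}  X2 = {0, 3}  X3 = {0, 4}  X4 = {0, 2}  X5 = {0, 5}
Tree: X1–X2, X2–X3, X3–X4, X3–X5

Yes; width 1.

Checking the three conditions: (i) the bags cover all of {0, 1, 2, 3, 4, 5}; (ii) for each edge, some bag contains both endpoints; (iii) the bags containing any fixed vertex form a subtree. All hold, so the decomposition is valid with width 2 − 1 = 1.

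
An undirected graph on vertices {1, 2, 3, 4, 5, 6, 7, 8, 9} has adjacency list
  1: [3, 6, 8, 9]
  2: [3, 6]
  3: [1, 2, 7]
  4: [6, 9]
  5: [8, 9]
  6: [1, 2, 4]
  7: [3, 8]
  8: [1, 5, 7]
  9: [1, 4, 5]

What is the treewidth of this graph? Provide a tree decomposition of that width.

Each bag holds 4 vertices, so the decomposition has width 3, which upper-bounds the treewidth. For the lower bound: the 4 vertex sets {2,3,7}, {8}, {1}, {4,5,6,9} are disjoint, each induces a connected subgraph, and every pair is joined by at least one edge of G. Contracting each set to a single vertex therefore yields K_{4} as a minor, and since treewidth is minor-monotone, tw(G) ≥ tw(K_{4}) = 3. Therefore the treewidth is 3.

Treewidth 3.
One such decomposition:
Bags: B1 = {2, 3, 7, 8}  B2 = {1, 2, 3, 8}  B3 = {1, 2, 6, 8}  B4 = {1, 5, 6, 8}  B5 = {1, 5, 6, 9}  B6 = {4, 5, 6, 9}
Tree: B1–B2, B2–B3, B3–B4, B4–B5, B5–B6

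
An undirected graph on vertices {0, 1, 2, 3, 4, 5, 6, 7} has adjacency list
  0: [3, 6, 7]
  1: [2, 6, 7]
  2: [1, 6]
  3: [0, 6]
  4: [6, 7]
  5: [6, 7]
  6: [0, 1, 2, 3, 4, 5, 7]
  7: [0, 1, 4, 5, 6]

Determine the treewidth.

2

A width-2 tree decomposition is:
Bags: B1 = {1, 6, 7}  B2 = {0, 6, 7}  B3 = {1, 2, 6}  B4 = {0, 3, 6}  B5 = {5, 6, 7}  B6 = {4, 6, 7}
Tree: B1–B2, B1–B3, B2–B4, B1–B5, B5–B6
Each bag holds 3 vertices, so the decomposition has width 2, which upper-bounds the treewidth. Conversely, {1, 2, 6} is a clique of size 3, and the vertices of any clique must share a bag in every tree decomposition; so some bag has ≥ 3 vertices and tw(G) ≥ 2. Combining the bounds, tw(G) = 2.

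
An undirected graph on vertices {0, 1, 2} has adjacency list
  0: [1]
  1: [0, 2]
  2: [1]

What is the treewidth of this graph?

A width-1 tree decomposition is:
Bags: B1 = {0, 1}  B2 = {1, 2}
Tree: B1–B2
The largest bag has 2 vertices, giving width 1; this decomposition certifies tw(G) ≤ 1. Any graph with an edge has treewidth ≥ 1, and G has the edge 0–1. The upper and lower bounds meet at 1, so that is the treewidth.

1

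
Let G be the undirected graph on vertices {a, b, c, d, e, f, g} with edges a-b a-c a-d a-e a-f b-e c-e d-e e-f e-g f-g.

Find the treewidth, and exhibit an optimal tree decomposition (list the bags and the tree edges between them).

Each bag holds 3 vertices, so the decomposition has width 2, which upper-bounds the treewidth. For the lower bound, the 3 vertices {e, f, g} are pairwise adjacent, and any tree decomposition puts a clique entirely inside one bag — forcing width ≥ 2. Therefore the treewidth is 2.

Treewidth 2.
One optimal decomposition is:
Bags: B1 = {a, b, e}  B2 = {a, c, e}  B3 = {a, e, f}  B4 = {e, f, g}  B5 = {a, d, e}
Tree: B1–B2, B1–B3, B3–B4, B3–B5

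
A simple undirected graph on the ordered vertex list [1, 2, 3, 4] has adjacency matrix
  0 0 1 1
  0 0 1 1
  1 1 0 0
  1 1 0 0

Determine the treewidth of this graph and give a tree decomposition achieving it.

Treewidth 2.
Bags: B1 = {1, 2, 4}  B2 = {1, 2, 3}
Tree: B1–B2

Every bag has size at most 3, so the width is 3 − 1 = 2 and tw(G) ≤ 2. Since 2–4–1–3–2 is a cycle in G, G is not acyclic. Forests are exactly the graphs of treewidth ≤ 1, so tw(G) ≥ 2. The upper and lower bounds meet at 2, so that is the treewidth.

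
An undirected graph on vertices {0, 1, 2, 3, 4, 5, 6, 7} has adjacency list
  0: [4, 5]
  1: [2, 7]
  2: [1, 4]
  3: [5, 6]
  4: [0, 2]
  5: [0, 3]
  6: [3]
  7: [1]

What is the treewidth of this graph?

1

A width-1 tree decomposition is:
Bags: B1 = {3, 6}  B2 = {3, 5}  B3 = {0, 5}  B4 = {0, 4}  B5 = {2, 4}  B6 = {1, 2}  B7 = {1, 7}
Tree: B1–B2, B2–B3, B3–B4, B4–B5, B5–B6, B6–B7
Each bag holds 2 vertices, so the decomposition has width 1, which upper-bounds the treewidth. Since G has at least one edge (e.g. 6–3), it is not an edgeless graph, so tw(G) ≥ 1. The upper and lower bounds meet at 1, so that is the treewidth.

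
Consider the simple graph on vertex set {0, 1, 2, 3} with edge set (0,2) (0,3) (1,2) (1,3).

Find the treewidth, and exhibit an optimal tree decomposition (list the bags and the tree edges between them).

Treewidth 2.
One such decomposition:
Bags: B1 = {0, 2, 3}  B2 = {1, 2, 3}
Tree: B1–B2

Every bag has size at most 3, so the width is 3 − 1 = 2 and tw(G) ≤ 2. The edges 3–0–2–1–3 form a cycle, so G is not a tree and its treewidth is at least 2. The upper and lower bounds meet at 2, so that is the treewidth.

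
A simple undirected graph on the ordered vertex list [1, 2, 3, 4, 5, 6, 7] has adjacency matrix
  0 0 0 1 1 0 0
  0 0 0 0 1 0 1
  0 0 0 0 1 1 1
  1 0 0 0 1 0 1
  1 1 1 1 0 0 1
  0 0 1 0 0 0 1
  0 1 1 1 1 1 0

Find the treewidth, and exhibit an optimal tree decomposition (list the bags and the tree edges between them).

Treewidth 2.
One optimal decomposition is:
Bags: B1 = {4, 5, 7}  B2 = {2, 5, 7}  B3 = {1, 4, 5}  B4 = {3, 5, 7}  B5 = {3, 6, 7}
Tree: B1–B2, B1–B3, B2–B4, B4–B5

Every bag has size at most 3, so the width is 3 − 1 = 2 and tw(G) ≤ 2. On the other hand G contains the 3-clique {1, 4, 5}. A clique must lie in a single bag of any decomposition, so no decomposition can have width below 2. Therefore the treewidth is 2.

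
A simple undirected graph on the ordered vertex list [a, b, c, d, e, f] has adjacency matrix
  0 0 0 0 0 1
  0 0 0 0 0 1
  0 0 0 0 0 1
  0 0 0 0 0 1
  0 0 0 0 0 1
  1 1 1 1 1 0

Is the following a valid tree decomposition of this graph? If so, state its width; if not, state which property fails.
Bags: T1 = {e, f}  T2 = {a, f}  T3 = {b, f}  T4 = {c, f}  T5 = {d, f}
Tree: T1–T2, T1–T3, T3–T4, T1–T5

Yes; width 1.

Vertex coverage: the bags together contain {a, b, c, d, e, f}, the full vertex set. Edge coverage: each edge of G has both endpoints in at least one bag. Running intersection: for every vertex, the bags containing it form a connected subtree. All three properties hold, so this is a valid tree decomposition of width max|bag| − 1 = 1, and hence tw(G) ≤ 1.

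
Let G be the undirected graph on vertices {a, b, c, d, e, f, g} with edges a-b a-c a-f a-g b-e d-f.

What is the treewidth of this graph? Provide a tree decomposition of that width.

Treewidth 1.
One such decomposition:
Bags: B1 = {a, b}  B2 = {a, f}  B3 = {a, c}  B4 = {a, g}  B5 = {d, f}  B6 = {b, e}
Tree: B1–B2, B1–B3, B3–B4, B2–B5, B1–B6

Each bag holds 2 vertices, so the decomposition has width 1, which upper-bounds the treewidth. G has an edge, so its treewidth is at least 1. Therefore the treewidth is 1.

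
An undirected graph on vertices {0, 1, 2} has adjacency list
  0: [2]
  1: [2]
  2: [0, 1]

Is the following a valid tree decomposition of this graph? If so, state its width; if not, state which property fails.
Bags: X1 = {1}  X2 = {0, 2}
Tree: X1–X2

No — edge (2,1) lies in no bag.

A tree decomposition must satisfy three properties: every vertex lies in some bag; for every edge, both endpoints lie together in some bag; and for every vertex, the bags containing it form a connected subtree. Here edge (2,1) lies in no bag, so the decomposition is invalid.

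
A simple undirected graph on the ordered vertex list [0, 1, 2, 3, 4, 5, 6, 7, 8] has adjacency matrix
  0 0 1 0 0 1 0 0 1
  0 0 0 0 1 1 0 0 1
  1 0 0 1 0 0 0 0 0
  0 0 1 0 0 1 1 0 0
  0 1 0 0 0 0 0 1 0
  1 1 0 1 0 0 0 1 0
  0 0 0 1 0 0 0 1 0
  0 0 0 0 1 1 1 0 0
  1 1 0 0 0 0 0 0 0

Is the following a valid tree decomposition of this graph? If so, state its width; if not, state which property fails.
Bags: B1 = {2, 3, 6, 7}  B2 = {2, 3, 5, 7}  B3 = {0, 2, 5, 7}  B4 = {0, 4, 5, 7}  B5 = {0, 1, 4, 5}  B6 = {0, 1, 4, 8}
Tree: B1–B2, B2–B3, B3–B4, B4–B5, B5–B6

Yes; width 3.

Checking the three conditions: (i) the bags cover all of {0, 1, 2, 3, 4, 5, 6, 7, 8}; (ii) for each edge, some bag contains both endpoints; (iii) the bags containing any fixed vertex form a subtree. All hold, so the decomposition is valid with width 4 − 1 = 3.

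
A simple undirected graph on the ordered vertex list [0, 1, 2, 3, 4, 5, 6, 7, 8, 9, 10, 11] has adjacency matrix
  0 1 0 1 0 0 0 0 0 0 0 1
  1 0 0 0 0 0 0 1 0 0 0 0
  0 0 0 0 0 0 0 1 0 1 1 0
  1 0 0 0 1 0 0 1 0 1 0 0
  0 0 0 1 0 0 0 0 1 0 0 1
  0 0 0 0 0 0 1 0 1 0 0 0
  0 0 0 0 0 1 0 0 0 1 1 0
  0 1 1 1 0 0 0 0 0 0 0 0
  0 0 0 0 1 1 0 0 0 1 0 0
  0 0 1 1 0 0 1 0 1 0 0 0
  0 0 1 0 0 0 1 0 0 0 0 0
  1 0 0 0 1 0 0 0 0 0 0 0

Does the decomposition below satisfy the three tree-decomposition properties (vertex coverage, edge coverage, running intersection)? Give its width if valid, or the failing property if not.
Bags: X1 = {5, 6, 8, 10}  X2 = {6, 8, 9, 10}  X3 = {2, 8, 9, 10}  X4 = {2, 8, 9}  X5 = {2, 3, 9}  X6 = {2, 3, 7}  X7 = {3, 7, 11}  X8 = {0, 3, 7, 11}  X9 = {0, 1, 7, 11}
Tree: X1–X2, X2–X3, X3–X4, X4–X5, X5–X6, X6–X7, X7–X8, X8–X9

A tree decomposition must satisfy three properties: every vertex lies in some bag; for every edge, both endpoints lie together in some bag; and for every vertex, the bags containing it form a connected subtree. Here vertex 4 appears in no bag, so the decomposition is invalid.

No — vertex 4 appears in no bag.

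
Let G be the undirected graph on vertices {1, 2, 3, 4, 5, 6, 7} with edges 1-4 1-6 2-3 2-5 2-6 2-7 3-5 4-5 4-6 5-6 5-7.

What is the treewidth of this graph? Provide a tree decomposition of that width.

The largest bag has 3 vertices, giving width 2; this decomposition certifies tw(G) ≤ 2. Conversely, {1, 4, 6} is a clique of size 3, and the vertices of any clique must share a bag in every tree decomposition; so some bag has ≥ 3 vertices and tw(G) ≥ 2. Hence tw(G) = 2 exactly.

Treewidth 2.
One such decomposition:
Bags: B1 = {2, 5, 6}  B2 = {4, 5, 6}  B3 = {1, 4, 6}  B4 = {2, 5, 7}  B5 = {2, 3, 5}
Tree: B1–B2, B2–B3, B1–B4, B1–B5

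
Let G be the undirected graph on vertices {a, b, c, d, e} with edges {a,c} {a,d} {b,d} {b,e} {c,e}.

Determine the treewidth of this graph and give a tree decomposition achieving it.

Each bag holds 3 vertices, so the decomposition has width 2, which upper-bounds the treewidth. Since e–b–d–a–c–e is a cycle in G, G is not acyclic. Forests are exactly the graphs of treewidth ≤ 1, so tw(G) ≥ 2. Combining the bounds, tw(G) = 2.

Treewidth 2.
Bags: B1 = {b, d, e}  B2 = {a, d, e}  B3 = {a, c, e}
Tree: B1–B2, B2–B3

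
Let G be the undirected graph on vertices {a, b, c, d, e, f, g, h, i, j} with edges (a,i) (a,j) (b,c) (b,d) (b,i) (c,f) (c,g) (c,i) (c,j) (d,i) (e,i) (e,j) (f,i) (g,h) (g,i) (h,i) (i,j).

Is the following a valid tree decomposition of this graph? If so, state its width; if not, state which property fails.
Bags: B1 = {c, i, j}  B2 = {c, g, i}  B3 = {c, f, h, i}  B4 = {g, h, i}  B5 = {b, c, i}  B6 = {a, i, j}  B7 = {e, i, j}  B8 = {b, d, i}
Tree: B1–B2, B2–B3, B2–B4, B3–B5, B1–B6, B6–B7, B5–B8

No — bags containing vertex h are not connected in the tree.

A tree decomposition must satisfy three properties: every vertex lies in some bag; for every edge, both endpoints lie together in some bag; and for every vertex, the bags containing it form a connected subtree. Here bags containing vertex h are not connected in the tree, so the decomposition is invalid.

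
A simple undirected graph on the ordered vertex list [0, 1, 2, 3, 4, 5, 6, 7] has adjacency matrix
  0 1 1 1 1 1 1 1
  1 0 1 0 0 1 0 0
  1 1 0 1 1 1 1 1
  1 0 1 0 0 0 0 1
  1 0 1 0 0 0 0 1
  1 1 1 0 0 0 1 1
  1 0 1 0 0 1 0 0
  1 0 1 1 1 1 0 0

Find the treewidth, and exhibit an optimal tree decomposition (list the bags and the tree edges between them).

Treewidth 3.
Bags: B1 = {0, 2, 5, 7}  B2 = {0, 2, 4, 7}  B3 = {0, 2, 5, 6}  B4 = {0, 2, 3, 7}  B5 = {0, 1, 2, 5}
Tree: B1–B2, B1–B3, B1–B4, B1–B5

Every bag has size at most 4, so the width is 4 − 1 = 3 and tw(G) ≤ 3. For the lower bound, the 4 vertices {0, 2, 3, 7} are pairwise adjacent, and any tree decomposition puts a clique entirely inside one bag — forcing width ≥ 3. Therefore the treewidth is 3.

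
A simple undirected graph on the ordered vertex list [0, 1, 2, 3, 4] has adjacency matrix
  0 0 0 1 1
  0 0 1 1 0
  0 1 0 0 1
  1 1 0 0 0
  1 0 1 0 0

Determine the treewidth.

2

A width-2 tree decomposition is:
Bags: B1 = {1, 2, 3}  B2 = {0, 2, 3}  B3 = {0, 2, 4}
Tree: B1–B2, B2–B3
Every bag has size at most 3, so the width is 3 − 1 = 2 and tw(G) ≤ 2. For the lower bound, G contains the cycle 2–1–3–0–4–2, so G is not a forest; only forests have treewidth ≤ 1, hence tw(G) ≥ 2. Hence tw(G) = 2 exactly.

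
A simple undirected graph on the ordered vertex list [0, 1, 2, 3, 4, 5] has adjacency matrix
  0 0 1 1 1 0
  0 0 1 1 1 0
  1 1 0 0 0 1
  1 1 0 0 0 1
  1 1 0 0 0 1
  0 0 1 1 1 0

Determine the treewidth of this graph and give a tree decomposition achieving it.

The largest bag has 4 vertices, giving width 3; this decomposition certifies tw(G) ≤ 3. For the lower bound: the 4 vertex sets {0,3}, {4,5}, {1}, {2} are disjoint, each induces a connected subgraph, and every pair is joined by at least one edge of G. Contracting each set to a single vertex therefore yields K_{4} as a minor, and since treewidth is minor-monotone, tw(G) ≥ tw(K_{4}) = 3. Therefore the treewidth is 3.

Treewidth 3.
One such decomposition:
Bags: B1 = {0, 1, 3, 5}  B2 = {0, 1, 4, 5}  B3 = {0, 1, 2, 5}
Tree: B1–B2, B2–B3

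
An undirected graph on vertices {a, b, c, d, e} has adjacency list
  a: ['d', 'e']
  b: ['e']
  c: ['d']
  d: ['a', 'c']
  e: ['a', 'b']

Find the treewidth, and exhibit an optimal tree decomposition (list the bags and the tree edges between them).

The largest bag has 2 vertices, giving width 1; this decomposition certifies tw(G) ≤ 1. Any graph with an edge has treewidth ≥ 1, and G has the edge c–d. Hence tw(G) = 1 exactly.

Treewidth 1.
Bags: B1 = {c, d}  B2 = {a, d}  B3 = {a, e}  B4 = {b, e}
Tree: B1–B2, B2–B3, B3–B4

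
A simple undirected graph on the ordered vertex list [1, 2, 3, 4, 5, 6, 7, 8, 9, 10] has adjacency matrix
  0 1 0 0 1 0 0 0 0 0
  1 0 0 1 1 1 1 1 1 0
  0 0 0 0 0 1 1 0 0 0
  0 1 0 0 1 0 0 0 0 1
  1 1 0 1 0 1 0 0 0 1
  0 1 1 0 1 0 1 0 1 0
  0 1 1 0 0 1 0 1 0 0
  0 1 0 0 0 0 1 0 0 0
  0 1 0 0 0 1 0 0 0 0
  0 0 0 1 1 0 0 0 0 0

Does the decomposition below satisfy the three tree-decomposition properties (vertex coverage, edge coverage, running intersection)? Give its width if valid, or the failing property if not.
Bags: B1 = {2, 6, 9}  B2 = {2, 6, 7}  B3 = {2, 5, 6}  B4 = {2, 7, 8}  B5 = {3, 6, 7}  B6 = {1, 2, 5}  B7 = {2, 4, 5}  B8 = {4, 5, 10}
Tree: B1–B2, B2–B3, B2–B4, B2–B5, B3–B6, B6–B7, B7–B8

Every vertex of G appears in some bag (union = {1, 2, 3, 4, 5, 6, 7, 8, 9, 10}); every edge is covered by a bag; and for each vertex v the set of bags containing v is connected in the bag tree. The decomposition is therefore valid. The largest bag has 3 vertices, so the width is 2.

Yes; width 2.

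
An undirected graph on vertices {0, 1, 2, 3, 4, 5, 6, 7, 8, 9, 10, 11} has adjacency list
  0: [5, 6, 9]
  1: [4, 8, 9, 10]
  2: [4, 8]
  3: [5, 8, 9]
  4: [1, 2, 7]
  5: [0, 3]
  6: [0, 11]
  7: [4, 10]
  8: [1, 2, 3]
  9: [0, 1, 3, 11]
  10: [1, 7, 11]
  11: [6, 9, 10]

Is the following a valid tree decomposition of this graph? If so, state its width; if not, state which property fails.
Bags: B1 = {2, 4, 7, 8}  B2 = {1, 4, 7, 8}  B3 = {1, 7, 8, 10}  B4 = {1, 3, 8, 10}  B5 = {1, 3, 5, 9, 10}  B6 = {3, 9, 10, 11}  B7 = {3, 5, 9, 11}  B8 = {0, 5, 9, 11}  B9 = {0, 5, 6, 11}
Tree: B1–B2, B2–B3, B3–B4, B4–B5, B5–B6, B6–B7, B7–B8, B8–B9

No — bags containing vertex 5 are not connected in the tree.

A tree decomposition must satisfy three properties: every vertex lies in some bag; for every edge, both endpoints lie together in some bag; and for every vertex, the bags containing it form a connected subtree. Here bags containing vertex 5 are not connected in the tree, so the decomposition is invalid.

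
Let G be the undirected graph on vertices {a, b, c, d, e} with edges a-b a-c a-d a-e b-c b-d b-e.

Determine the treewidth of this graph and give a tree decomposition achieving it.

Treewidth 2.
One optimal decomposition is:
Bags: B1 = {a, b, d}  B2 = {a, b, e}  B3 = {a, b, c}
Tree: B1–B2, B2–B3

The largest bag has 3 vertices, giving width 2; this decomposition certifies tw(G) ≤ 2. For the lower bound, the 3 vertices {a, b, d} are pairwise adjacent, and any tree decomposition puts a clique entirely inside one bag — forcing width ≥ 2. Combining the bounds, tw(G) = 2.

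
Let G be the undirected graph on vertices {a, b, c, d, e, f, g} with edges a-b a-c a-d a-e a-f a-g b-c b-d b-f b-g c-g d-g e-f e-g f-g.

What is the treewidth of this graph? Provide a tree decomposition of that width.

Treewidth 3.
One optimal decomposition is:
Bags: B1 = {a, b, f, g}  B2 = {a, e, f, g}  B3 = {a, b, d, g}  B4 = {a, b, c, g}
Tree: B1–B2, B1–B3, B3–B4

The largest bag has 4 vertices, giving width 3; this decomposition certifies tw(G) ≤ 3. For the lower bound, the 4 vertices {a, e, f, g} are pairwise adjacent, and any tree decomposition puts a clique entirely inside one bag — forcing width ≥ 3. Therefore the treewidth is 3.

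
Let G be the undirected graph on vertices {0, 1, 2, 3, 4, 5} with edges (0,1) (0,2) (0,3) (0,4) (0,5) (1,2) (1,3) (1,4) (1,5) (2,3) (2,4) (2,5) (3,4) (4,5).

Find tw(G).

4

A width-4 tree decomposition is:
Bags: B1 = {0, 1, 2, 4, 5}  B2 = {0, 1, 2, 3, 4}
Tree: B1–B2
Every bag has size at most 5, so the width is 5 − 1 = 4 and tw(G) ≤ 4. On the other hand G contains the 5-clique {0, 1, 2, 3, 4}. A clique must lie in a single bag of any decomposition, so no decomposition can have width below 4. Therefore the treewidth is 4.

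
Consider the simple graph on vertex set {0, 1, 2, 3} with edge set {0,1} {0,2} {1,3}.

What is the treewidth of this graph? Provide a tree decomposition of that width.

Treewidth 1.
One optimal decomposition is:
Bags: B1 = {0, 2}  B2 = {0, 1}  B3 = {1, 3}
Tree: B1–B2, B2–B3

Every bag has size at most 2, so the width is 2 − 1 = 1 and tw(G) ≤ 1. Any graph with an edge has treewidth ≥ 1, and G has the edge 2–0. Therefore the treewidth is 1.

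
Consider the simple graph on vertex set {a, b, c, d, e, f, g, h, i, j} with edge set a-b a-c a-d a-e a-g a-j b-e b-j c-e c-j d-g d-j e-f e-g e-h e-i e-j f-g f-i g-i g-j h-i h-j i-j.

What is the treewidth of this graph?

3

A width-3 tree decomposition is:
Bags: B1 = {e, g, i, j}  B2 = {e, h, i, j}  B3 = {a, e, g, j}  B4 = {a, b, e, j}  B5 = {e, f, g, i}  B6 = {a, d, g, j}  B7 = {a, c, e, j}
Tree: B1–B2, B1–B3, B3–B4, B1–B5, B3–B6, B4–B7
Each bag holds 4 vertices, so the decomposition has width 3, which upper-bounds the treewidth. On the other hand G contains the 4-clique {a, d, g, j}. A clique must lie in a single bag of any decomposition, so no decomposition can have width below 3. The upper and lower bounds meet at 3, so that is the treewidth.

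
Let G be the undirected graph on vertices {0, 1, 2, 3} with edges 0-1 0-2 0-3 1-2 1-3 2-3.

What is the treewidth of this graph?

A width-3 tree decomposition is:
Bags: B1 = {0, 1, 2, 3}
Tree: (single bag)
A single bag containing all 4 vertices is trivially a valid decomposition of width 3. For the lower bound, the 4 vertices {0, 1, 2, 3} are pairwise adjacent, and any tree decomposition puts a clique entirely inside one bag — forcing width ≥ 3. Combining the bounds, tw(G) = 3.

3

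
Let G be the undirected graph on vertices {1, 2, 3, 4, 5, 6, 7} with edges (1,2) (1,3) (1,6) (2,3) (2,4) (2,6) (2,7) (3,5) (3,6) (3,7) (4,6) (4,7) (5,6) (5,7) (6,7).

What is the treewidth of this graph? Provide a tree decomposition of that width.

Treewidth 3.
One optimal decomposition is:
Bags: B1 = {2, 3, 6, 7}  B2 = {1, 2, 3, 6}  B3 = {3, 5, 6, 7}  B4 = {2, 4, 6, 7}
Tree: B1–B2, B1–B3, B1–B4

Every bag has size at most 4, so the width is 4 − 1 = 3 and tw(G) ≤ 3. Conversely, {1, 2, 3, 6} is a clique of size 4, and the vertices of any clique must share a bag in every tree decomposition; so some bag has ≥ 4 vertices and tw(G) ≥ 3. Therefore the treewidth is 3.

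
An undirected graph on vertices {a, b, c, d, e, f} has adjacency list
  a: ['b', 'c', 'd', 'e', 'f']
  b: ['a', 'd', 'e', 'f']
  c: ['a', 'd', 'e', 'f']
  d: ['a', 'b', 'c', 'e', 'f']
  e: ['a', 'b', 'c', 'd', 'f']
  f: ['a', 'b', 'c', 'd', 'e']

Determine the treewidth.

A width-4 tree decomposition is:
Bags: B1 = {a, b, d, e, f}  B2 = {a, c, d, e, f}
Tree: B1–B2
Every bag has size at most 5, so the width is 5 − 1 = 4 and tw(G) ≤ 4. On the other hand G contains the 5-clique {a, c, d, e, f}. A clique must lie in a single bag of any decomposition, so no decomposition can have width below 4. Combining the bounds, tw(G) = 4.

4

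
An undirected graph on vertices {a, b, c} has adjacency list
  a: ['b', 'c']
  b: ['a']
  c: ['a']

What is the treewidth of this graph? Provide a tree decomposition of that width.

Treewidth 1.
Bags: B1 = {a, b}  B2 = {a, c}
Tree: B1–B2

The largest bag has 2 vertices, giving width 1; this decomposition certifies tw(G) ≤ 1. G has an edge, so its treewidth is at least 1. Therefore the treewidth is 1.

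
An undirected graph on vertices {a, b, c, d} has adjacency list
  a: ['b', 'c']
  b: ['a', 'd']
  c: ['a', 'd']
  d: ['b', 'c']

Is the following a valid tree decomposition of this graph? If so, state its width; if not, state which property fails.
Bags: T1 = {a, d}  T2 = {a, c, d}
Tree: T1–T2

No — vertex b appears in no bag.

A tree decomposition must satisfy three properties: every vertex lies in some bag; for every edge, both endpoints lie together in some bag; and for every vertex, the bags containing it form a connected subtree. Here vertex b appears in no bag, so the decomposition is invalid.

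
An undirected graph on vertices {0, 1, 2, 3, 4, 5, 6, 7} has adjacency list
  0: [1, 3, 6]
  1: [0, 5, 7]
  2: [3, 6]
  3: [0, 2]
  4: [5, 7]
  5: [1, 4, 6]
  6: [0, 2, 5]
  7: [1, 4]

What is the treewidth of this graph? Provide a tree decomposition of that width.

Each bag holds 3 vertices, so the decomposition has width 2, which upper-bounds the treewidth. Since 4–7–1–5–4 is a cycle in G, G is not acyclic. Forests are exactly the graphs of treewidth ≤ 1, so tw(G) ≥ 2. The upper and lower bounds meet at 2, so that is the treewidth.

Treewidth 2.
One optimal decomposition is:
Bags: B1 = {4, 5, 7}  B2 = {1, 5, 7}  B3 = {1, 5, 6}  B4 = {0, 1, 6}  B5 = {0, 2, 6}  B6 = {0, 2, 3}
Tree: B1–B2, B2–B3, B3–B4, B4–B5, B5–B6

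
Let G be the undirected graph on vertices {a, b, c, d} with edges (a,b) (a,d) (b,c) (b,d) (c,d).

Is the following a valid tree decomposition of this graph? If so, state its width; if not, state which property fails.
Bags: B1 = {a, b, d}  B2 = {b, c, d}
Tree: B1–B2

Yes; width 2.

Checking the three conditions: (i) the bags cover all of {a, b, c, d}; (ii) for each edge, some bag contains both endpoints; (iii) the bags containing any fixed vertex form a subtree. All hold, so the decomposition is valid with width 3 − 1 = 2.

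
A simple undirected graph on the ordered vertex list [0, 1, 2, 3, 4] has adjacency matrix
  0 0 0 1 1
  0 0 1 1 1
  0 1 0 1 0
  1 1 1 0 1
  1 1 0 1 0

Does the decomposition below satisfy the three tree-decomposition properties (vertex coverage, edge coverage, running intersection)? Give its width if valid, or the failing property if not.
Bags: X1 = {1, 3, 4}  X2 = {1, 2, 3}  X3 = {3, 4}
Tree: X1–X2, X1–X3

A tree decomposition must satisfy three properties: every vertex lies in some bag; for every edge, both endpoints lie together in some bag; and for every vertex, the bags containing it form a connected subtree. Here vertex 0 appears in no bag, so the decomposition is invalid.

No — vertex 0 appears in no bag.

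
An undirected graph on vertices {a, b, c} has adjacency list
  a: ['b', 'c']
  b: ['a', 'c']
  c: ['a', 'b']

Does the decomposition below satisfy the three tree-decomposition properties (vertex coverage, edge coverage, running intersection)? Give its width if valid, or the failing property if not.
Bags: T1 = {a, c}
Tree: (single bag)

A tree decomposition must satisfy three properties: every vertex lies in some bag; for every edge, both endpoints lie together in some bag; and for every vertex, the bags containing it form a connected subtree. Here vertex b appears in no bag, so the decomposition is invalid.

No — vertex b appears in no bag.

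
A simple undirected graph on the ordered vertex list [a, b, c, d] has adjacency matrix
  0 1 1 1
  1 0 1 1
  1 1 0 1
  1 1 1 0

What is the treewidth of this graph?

A width-3 tree decomposition is:
Bags: B1 = {a, b, c, d}
Tree: (single bag)
With just one bag of size 4, the width is 4 − 1 = 3, so tw(G) ≤ 3. For the lower bound, the 4 vertices {a, b, c, d} are pairwise adjacent, and any tree decomposition puts a clique entirely inside one bag — forcing width ≥ 3. The upper and lower bounds meet at 3, so that is the treewidth.

3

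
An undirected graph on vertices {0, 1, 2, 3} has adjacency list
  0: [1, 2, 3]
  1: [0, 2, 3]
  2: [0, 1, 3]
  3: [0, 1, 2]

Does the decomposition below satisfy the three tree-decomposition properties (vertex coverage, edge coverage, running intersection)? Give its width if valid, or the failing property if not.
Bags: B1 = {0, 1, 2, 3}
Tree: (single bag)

Checking the three conditions: (i) the bags cover all of {0, 1, 2, 3}; (ii) for each edge, some bag contains both endpoints; (iii) the bags containing any fixed vertex form a subtree. All hold, so the decomposition is valid with width 4 − 1 = 3.

Yes; width 3.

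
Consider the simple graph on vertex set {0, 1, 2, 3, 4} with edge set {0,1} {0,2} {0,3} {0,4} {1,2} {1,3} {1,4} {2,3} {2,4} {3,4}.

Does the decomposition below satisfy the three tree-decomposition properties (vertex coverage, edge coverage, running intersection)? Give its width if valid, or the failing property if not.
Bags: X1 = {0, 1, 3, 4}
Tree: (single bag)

A tree decomposition must satisfy three properties: every vertex lies in some bag; for every edge, both endpoints lie together in some bag; and for every vertex, the bags containing it form a connected subtree. Here vertex 2 appears in no bag, so the decomposition is invalid.

No — vertex 2 appears in no bag.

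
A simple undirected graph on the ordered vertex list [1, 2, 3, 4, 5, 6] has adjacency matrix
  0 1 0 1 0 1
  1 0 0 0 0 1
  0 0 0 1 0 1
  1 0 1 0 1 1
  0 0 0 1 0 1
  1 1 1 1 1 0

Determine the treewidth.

A width-2 tree decomposition is:
Bags: B1 = {3, 4, 6}  B2 = {4, 5, 6}  B3 = {1, 4, 6}  B4 = {1, 2, 6}
Tree: B1–B2, B2–B3, B3–B4
The largest bag has 3 vertices, giving width 2; this decomposition certifies tw(G) ≤ 2. Conversely, {1, 2, 6} is a clique of size 3, and the vertices of any clique must share a bag in every tree decomposition; so some bag has ≥ 3 vertices and tw(G) ≥ 2. Hence tw(G) = 2 exactly.

2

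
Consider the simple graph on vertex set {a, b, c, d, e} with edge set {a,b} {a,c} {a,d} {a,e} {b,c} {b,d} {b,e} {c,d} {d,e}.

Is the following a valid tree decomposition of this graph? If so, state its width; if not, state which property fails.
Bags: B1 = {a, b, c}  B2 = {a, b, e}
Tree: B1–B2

A tree decomposition must satisfy three properties: every vertex lies in some bag; for every edge, both endpoints lie together in some bag; and for every vertex, the bags containing it form a connected subtree. Here vertex d appears in no bag, so the decomposition is invalid.

No — vertex d appears in no bag.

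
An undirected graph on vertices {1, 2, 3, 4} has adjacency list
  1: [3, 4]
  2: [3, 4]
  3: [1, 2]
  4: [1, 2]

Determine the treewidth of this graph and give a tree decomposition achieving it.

Every bag has size at most 3, so the width is 3 − 1 = 2 and tw(G) ≤ 2. Since 3–2–4–1–3 is a cycle in G, G is not acyclic. Forests are exactly the graphs of treewidth ≤ 1, so tw(G) ≥ 2. The upper and lower bounds meet at 2, so that is the treewidth.

Treewidth 2.
Bags: B1 = {2, 3, 4}  B2 = {1, 3, 4}
Tree: B1–B2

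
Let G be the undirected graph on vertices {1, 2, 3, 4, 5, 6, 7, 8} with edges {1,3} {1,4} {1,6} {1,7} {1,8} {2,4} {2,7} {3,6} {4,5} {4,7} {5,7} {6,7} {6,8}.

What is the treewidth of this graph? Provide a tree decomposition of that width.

Every bag has size at most 3, so the width is 3 − 1 = 2 and tw(G) ≤ 2. Conversely, {1, 4, 7} is a clique of size 3, and the vertices of any clique must share a bag in every tree decomposition; so some bag has ≥ 3 vertices and tw(G) ≥ 2. Therefore the treewidth is 2.

Treewidth 2.
One such decomposition:
Bags: B1 = {2, 4, 7}  B2 = {1, 4, 7}  B3 = {1, 6, 7}  B4 = {1, 3, 6}  B5 = {1, 6, 8}  B6 = {4, 5, 7}
Tree: B1–B2, B2–B3, B3–B4, B3–B5, B2–B6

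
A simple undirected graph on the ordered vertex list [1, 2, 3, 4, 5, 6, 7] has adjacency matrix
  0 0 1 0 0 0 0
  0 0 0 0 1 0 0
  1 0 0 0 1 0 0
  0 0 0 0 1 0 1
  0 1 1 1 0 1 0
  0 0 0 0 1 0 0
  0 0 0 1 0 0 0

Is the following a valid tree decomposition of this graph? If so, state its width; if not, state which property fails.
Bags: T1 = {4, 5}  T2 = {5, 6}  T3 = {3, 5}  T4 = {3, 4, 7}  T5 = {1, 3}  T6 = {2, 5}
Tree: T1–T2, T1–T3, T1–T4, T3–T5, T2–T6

No — bags containing vertex 3 are not connected in the tree.

A tree decomposition must satisfy three properties: every vertex lies in some bag; for every edge, both endpoints lie together in some bag; and for every vertex, the bags containing it form a connected subtree. Here bags containing vertex 3 are not connected in the tree, so the decomposition is invalid.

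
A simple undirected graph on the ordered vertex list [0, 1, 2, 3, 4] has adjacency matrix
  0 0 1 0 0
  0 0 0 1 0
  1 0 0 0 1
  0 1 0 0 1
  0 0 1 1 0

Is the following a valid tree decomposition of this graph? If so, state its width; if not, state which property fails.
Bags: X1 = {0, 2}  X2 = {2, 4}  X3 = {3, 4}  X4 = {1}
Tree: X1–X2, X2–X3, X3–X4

No — edge (3,1) lies in no bag.

A tree decomposition must satisfy three properties: every vertex lies in some bag; for every edge, both endpoints lie together in some bag; and for every vertex, the bags containing it form a connected subtree. Here edge (3,1) lies in no bag, so the decomposition is invalid.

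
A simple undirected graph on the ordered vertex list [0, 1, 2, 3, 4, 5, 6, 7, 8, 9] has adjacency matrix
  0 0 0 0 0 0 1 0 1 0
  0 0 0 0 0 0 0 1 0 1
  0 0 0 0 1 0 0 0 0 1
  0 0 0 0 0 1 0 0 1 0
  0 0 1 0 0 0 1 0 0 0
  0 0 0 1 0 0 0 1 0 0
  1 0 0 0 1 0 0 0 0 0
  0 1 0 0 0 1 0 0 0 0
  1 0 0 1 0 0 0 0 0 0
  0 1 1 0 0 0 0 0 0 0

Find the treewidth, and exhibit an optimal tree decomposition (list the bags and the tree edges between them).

Every bag has size at most 3, so the width is 3 − 1 = 2 and tw(G) ≤ 2. Since 7–1–9–2–4–6–0–8–3–5–7 is a cycle in G, G is not acyclic. Forests are exactly the graphs of treewidth ≤ 1, so tw(G) ≥ 2. Hence tw(G) = 2 exactly.

Treewidth 2.
One optimal decomposition is:
Bags: B1 = {1, 7, 9}  B2 = {2, 7, 9}  B3 = {2, 4, 7}  B4 = {4, 6, 7}  B5 = {0, 6, 7}  B6 = {0, 7, 8}  B7 = {3, 7, 8}  B8 = {3, 5, 7}
Tree: B1–B2, B2–B3, B3–B4, B4–B5, B5–B6, B6–B7, B7–B8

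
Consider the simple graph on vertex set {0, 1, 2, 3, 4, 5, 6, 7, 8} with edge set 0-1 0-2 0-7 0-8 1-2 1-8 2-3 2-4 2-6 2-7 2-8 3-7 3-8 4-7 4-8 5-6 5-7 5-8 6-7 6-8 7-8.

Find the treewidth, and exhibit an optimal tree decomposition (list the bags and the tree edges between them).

The largest bag has 4 vertices, giving width 3; this decomposition certifies tw(G) ≤ 3. Conversely, {0, 1, 2, 8} is a clique of size 4, and the vertices of any clique must share a bag in every tree decomposition; so some bag has ≥ 4 vertices and tw(G) ≥ 3. Combining the bounds, tw(G) = 3.

Treewidth 3.
Bags: B1 = {2, 4, 7, 8}  B2 = {0, 2, 7, 8}  B3 = {0, 1, 2, 8}  B4 = {2, 6, 7, 8}  B5 = {2, 3, 7, 8}  B6 = {5, 6, 7, 8}
Tree: B1–B2, B2–B3, B2–B4, B2–B5, B4–B6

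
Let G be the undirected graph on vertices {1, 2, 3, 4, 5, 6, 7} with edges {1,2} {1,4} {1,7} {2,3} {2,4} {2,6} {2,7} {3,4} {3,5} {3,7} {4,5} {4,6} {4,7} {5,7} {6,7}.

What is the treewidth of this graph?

A width-3 tree decomposition is:
Bags: B1 = {2, 3, 4, 7}  B2 = {1, 2, 4, 7}  B3 = {3, 4, 5, 7}  B4 = {2, 4, 6, 7}
Tree: B1–B2, B1–B3, B2–B4
Every bag has size at most 4, so the width is 4 − 1 = 3 and tw(G) ≤ 3. On the other hand G contains the 4-clique {1, 2, 4, 7}. A clique must lie in a single bag of any decomposition, so no decomposition can have width below 3. Therefore the treewidth is 3.

3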